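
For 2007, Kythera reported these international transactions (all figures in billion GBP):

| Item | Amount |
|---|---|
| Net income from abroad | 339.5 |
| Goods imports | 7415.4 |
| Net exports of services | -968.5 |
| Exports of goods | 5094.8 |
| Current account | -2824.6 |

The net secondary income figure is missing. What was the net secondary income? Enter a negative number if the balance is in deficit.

Current account = goods balance + services balance + net primary income + net secondary income
Sum of the known components = -2949.6
Net secondary income = CA - (known components) = -2824.6 - (-2949.6) = 125.0

125.0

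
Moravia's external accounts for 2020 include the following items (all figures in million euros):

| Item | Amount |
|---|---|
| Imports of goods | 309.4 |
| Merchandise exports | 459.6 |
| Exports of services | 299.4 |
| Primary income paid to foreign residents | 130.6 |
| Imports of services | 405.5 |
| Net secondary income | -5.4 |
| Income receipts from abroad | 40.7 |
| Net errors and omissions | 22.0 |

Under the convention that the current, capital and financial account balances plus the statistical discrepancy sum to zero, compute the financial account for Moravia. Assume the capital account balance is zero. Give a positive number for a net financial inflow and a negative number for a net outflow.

Goods balance = 459.6 - 309.4 = 150.2
Services balance = 299.4 - 405.5 = -106.1
Trade balance (goods + services) = 150.2 + (-106.1) = 44.1
Net primary income = 40.7 - 130.6 = -89.9
Net secondary income = -5.4
Current account = 44.1 + (-89.9) + (-5.4) = -51.2
Financial account = -(-51.2 + 22.0) = 29.2

29.2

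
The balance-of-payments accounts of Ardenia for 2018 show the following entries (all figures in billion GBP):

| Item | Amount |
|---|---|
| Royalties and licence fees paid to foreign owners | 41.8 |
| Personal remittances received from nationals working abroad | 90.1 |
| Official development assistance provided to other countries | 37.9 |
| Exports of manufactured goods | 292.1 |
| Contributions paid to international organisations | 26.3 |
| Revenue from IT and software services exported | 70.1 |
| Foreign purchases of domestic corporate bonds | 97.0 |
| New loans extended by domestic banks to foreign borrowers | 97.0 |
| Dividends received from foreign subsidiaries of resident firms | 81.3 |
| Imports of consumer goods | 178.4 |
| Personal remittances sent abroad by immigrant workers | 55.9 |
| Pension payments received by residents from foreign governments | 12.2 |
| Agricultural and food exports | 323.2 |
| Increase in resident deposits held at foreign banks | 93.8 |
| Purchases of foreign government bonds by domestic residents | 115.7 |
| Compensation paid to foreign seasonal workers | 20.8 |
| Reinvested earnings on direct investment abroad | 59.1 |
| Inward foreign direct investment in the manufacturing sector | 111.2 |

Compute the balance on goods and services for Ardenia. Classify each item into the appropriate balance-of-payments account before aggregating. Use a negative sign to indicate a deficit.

Goods: 323.2 + 292.1 - 178.4 = 436.9
Services: 70.1 - 41.8 = 28.3
Trade balance = 436.9 + 28.3 = 465.2
(Excluded from the trade balance — secondary income: personal remittances received from nationals working abroad 90.1, official development assistance provided to other countries 37.9, contributions paid to international organisations 26.3, personal remittances sent abroad by immigrant workers 55.9, pension payments received by residents from foreign governments 12.2; financial account: foreign purchases of domestic corporate bonds 97.0, new loans extended by domestic banks to foreign borrowers 97.0, increase in resident deposits held at foreign banks 93.8, purchases of foreign government bonds by domestic residents 115.7, inward foreign direct investment in the manufacturing sector 111.2; primary income: dividends received from foreign subsidiaries of resident firms 81.3, compensation paid to foreign seasonal workers 20.8, reinvested earnings on direct investment abroad 59.1.)

465.2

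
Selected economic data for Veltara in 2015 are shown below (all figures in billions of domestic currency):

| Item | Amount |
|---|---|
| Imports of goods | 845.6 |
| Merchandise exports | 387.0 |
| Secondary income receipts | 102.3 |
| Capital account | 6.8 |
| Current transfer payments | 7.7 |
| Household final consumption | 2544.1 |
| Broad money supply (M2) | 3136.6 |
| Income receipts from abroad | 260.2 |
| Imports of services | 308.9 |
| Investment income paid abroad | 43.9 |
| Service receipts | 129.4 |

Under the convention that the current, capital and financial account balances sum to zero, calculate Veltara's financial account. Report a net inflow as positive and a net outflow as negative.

Goods balance = 387.0 - 845.6 = -458.6
Services balance = 129.4 - 308.9 = -179.5
Trade balance (goods + services) = -458.6 + (-179.5) = -638.1
Net primary income = 260.2 - 43.9 = 216.3
Net secondary income = 102.3 - 7.7 = 94.6
Current account = -638.1 + 216.3 + 94.6 = -327.2
Financial account = -(-327.2 + 6.8) = 320.4

320.4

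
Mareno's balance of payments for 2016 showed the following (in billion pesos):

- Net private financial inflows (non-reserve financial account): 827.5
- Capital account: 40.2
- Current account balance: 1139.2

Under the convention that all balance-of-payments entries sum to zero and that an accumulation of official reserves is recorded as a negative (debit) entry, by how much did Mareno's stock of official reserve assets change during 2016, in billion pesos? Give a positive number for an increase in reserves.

2006.9

Official reserve transactions balance = -(1139.2 + 40.2 + 827.5) = -2006.9
An accumulation of reserves is recorded as a debit (negative entry), so the change in the stock of reserves is the negative of that balance.
Change in official reserves = -(-2006.9) = 2006.9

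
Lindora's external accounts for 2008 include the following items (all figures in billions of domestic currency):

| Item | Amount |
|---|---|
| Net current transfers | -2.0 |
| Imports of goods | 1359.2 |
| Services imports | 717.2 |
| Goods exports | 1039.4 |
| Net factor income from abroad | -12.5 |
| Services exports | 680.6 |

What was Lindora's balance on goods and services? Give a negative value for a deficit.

-356.4

Goods balance = 1039.4 - 1359.2 = -319.8
Services balance = 680.6 - 717.2 = -36.6
Trade balance (goods + services) = -319.8 + (-36.6) = -356.4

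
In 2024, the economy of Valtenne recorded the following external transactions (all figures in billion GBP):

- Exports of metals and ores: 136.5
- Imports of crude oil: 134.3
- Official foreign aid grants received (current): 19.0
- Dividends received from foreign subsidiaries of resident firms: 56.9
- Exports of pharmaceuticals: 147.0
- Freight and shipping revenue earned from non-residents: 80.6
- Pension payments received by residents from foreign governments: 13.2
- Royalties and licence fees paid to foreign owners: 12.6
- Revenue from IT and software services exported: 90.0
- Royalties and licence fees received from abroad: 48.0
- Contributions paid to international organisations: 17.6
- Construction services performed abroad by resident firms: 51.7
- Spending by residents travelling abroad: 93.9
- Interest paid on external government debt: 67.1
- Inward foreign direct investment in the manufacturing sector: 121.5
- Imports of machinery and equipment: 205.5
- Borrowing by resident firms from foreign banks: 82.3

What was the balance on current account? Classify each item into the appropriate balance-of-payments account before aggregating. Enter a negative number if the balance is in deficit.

111.9

Goods: 147.0 - 134.3 - 205.5 + 136.5 = -56.3
Services: -93.9 + 90.0 + 51.7 + 48.0 + 80.6 - 12.6 = 163.8
Primary income: -67.1 + 56.9 = -10.2
Secondary income: -17.6 + 19.0 + 13.2 = 14.6
Current account = (-56.3) + 163.8 + (-10.2) + 14.6 = 111.9
(Excluded from the current account — financial account: inward foreign direct investment in the manufacturing sector 121.5, borrowing by resident firms from foreign banks 82.3.)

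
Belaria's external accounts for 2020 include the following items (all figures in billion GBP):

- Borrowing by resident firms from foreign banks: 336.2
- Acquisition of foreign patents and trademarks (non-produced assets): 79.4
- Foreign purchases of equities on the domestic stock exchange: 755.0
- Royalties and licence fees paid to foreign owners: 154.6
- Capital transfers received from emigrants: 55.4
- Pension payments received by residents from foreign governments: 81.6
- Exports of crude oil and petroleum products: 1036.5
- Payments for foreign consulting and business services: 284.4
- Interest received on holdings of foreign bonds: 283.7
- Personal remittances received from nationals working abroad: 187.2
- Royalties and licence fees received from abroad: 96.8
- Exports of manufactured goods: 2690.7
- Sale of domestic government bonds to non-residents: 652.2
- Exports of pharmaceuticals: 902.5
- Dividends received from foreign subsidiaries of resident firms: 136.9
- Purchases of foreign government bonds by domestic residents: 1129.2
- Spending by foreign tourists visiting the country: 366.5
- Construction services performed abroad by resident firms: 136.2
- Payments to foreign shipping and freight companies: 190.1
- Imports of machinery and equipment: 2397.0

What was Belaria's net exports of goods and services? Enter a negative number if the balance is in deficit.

2203.1

Goods: 902.5 + 1036.5 - 2397.0 + 2690.7 = 2232.7
Services: -190.1 + 366.5 + 136.2 - 284.4 + 96.8 - 154.6 = -29.6
Trade balance = 2232.7 + (-29.6) = 2203.1
(Excluded from the trade balance — financial account: borrowing by resident firms from foreign banks 336.2, foreign purchases of equities on the domestic stock exchange 755.0, sale of domestic government bonds to non-residents 652.2, purchases of foreign government bonds by domestic residents 1129.2; capital account: acquisition of foreign patents and trademarks (non-produced assets) 79.4, capital transfers received from emigrants 55.4; secondary income: pension payments received by residents from foreign governments 81.6, personal remittances received from nationals working abroad 187.2; primary income: interest received on holdings of foreign bonds 283.7, dividends received from foreign subsidiaries of resident firms 136.9.)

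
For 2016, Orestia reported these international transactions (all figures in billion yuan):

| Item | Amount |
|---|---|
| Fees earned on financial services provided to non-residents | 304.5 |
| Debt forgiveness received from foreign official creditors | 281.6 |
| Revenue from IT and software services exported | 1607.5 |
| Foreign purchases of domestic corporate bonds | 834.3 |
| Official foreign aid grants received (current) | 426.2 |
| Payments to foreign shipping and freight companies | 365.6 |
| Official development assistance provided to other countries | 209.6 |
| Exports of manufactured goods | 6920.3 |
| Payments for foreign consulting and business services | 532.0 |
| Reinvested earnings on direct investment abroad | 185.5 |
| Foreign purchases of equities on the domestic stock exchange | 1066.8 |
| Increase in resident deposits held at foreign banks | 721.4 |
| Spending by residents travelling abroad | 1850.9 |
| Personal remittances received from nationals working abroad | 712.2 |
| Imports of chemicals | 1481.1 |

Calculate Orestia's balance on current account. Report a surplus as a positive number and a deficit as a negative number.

5717.0

Goods: 6920.3 - 1481.1 = 5439.2
Services: -365.6 + 304.5 - 1850.9 + 1607.5 - 532.0 = -836.5
Primary income: 185.5
Secondary income: -209.6 + 426.2 + 712.2 = 928.8
Current account = 5439.2 + (-836.5) + 185.5 + 928.8 = 5717.0
(Excluded from the current account — capital account: debt forgiveness received from foreign official creditors 281.6; financial account: foreign purchases of domestic corporate bonds 834.3, foreign purchases of equities on the domestic stock exchange 1066.8, increase in resident deposits held at foreign banks 721.4.)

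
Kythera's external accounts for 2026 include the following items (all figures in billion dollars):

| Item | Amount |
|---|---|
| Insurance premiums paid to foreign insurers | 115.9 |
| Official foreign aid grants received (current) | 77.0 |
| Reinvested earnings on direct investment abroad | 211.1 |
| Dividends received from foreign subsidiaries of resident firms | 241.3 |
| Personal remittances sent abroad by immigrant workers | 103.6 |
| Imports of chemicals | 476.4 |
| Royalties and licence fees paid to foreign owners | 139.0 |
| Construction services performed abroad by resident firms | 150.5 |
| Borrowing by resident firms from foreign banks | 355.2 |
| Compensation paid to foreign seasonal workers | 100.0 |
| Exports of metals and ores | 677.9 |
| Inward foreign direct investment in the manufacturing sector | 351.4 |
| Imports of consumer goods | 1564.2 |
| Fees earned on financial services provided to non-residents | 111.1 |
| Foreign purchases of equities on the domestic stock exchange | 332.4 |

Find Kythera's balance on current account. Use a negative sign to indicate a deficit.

Goods: -1564.2 - 476.4 + 677.9 = -1362.7
Services: 150.5 + 111.1 - 139.0 - 115.9 = 6.7
Primary income: 241.3 - 100.0 + 211.1 = 352.4
Secondary income: -103.6 + 77.0 = -26.6
Current account = (-1362.7) + 6.7 + 352.4 + (-26.6) = -1030.2
(Excluded from the current account — financial account: borrowing by resident firms from foreign banks 355.2, inward foreign direct investment in the manufacturing sector 351.4, foreign purchases of equities on the domestic stock exchange 332.4.)

-1030.2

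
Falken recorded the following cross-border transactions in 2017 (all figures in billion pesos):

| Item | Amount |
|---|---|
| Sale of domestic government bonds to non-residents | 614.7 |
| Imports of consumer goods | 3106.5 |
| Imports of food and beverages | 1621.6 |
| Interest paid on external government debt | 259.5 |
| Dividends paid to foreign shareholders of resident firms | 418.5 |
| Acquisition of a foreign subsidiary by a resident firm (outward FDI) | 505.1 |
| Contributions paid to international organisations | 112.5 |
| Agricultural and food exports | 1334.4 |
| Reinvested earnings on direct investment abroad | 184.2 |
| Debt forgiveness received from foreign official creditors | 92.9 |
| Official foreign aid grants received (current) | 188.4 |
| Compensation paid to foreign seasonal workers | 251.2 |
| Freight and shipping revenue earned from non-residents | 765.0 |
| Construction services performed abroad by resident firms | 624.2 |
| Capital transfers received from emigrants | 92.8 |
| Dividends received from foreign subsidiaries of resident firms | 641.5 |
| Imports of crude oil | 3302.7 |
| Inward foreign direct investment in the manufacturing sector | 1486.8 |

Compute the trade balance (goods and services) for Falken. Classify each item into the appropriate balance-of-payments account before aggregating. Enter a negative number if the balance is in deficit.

Goods: 1334.4 - 3302.7 - 1621.6 - 3106.5 = -6696.4
Services: 765.0 + 624.2 = 1389.2
Trade balance = -6696.4 + 1389.2 = -5307.2
(Excluded from the trade balance — financial account: sale of domestic government bonds to non-residents 614.7, acquisition of a foreign subsidiary by a resident firm (outward FDI) 505.1, inward foreign direct investment in the manufacturing sector 1486.8; primary income: interest paid on external government debt 259.5, dividends paid to foreign shareholders of resident firms 418.5, reinvested earnings on direct investment abroad 184.2, compensation paid to foreign seasonal workers 251.2, dividends received from foreign subsidiaries of resident firms 641.5; secondary income: contributions paid to international organisations 112.5, official foreign aid grants received (current) 188.4; capital account: debt forgiveness received from foreign official creditors 92.9, capital transfers received from emigrants 92.8.)

-5307.2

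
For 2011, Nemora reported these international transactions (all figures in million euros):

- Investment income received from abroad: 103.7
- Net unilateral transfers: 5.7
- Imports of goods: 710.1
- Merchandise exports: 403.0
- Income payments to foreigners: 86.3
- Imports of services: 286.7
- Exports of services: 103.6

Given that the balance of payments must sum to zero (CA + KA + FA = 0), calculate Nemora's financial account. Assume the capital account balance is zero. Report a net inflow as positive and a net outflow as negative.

Goods balance = 403.0 - 710.1 = -307.1
Services balance = 103.6 - 286.7 = -183.1
Trade balance (goods + services) = -307.1 + (-183.1) = -490.2
Net primary income = 103.7 - 86.3 = 17.4
Net secondary income = 5.7
Current account = -490.2 + 17.4 + 5.7 = -467.1
Financial account = -(-467.1) = 467.1

467.1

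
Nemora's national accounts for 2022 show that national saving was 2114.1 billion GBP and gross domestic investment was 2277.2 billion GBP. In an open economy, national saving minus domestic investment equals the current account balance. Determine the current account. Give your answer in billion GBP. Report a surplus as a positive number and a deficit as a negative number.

-163.1

S - I = CA (net lending to the rest of the world).
CA = S - I = 2114.1 - 2277.2 = -163.1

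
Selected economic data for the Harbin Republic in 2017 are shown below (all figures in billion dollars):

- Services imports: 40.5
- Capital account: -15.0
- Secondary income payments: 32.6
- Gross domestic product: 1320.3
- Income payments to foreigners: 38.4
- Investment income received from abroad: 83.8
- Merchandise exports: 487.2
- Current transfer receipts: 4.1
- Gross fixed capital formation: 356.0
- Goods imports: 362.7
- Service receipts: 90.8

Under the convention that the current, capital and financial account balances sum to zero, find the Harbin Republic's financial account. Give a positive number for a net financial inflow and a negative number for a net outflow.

Goods balance = 487.2 - 362.7 = 124.5
Services balance = 90.8 - 40.5 = 50.3
Trade balance (goods + services) = 124.5 + 50.3 = 174.8
Net primary income = 83.8 - 38.4 = 45.4
Net secondary income = 4.1 - 32.6 = -28.5
Current account = 174.8 + 45.4 + (-28.5) = 191.7
Financial account = -(191.7 + (-15.0)) = -176.7

-176.7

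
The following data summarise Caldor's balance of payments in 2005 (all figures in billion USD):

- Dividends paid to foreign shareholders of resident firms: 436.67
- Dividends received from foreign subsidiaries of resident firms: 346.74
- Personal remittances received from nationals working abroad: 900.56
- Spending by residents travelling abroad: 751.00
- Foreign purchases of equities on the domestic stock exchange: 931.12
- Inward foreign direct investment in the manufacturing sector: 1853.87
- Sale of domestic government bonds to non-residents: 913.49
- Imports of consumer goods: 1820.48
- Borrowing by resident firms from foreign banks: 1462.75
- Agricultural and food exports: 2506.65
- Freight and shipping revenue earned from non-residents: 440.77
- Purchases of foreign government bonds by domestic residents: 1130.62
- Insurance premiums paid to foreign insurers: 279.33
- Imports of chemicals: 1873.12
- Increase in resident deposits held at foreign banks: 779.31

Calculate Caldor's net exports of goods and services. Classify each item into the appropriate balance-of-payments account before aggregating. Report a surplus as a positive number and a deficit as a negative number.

Goods: -1873.12 + 2506.65 - 1820.48 = -1186.95
Services: -751.00 + 440.77 - 279.33 = -589.56
Trade balance = -1186.95 + (-589.56) = -1776.51
(Excluded from the trade balance — primary income: dividends paid to foreign shareholders of resident firms 436.67, dividends received from foreign subsidiaries of resident firms 346.74; secondary income: personal remittances received from nationals working abroad 900.56; financial account: foreign purchases of equities on the domestic stock exchange 931.12, inward foreign direct investment in the manufacturing sector 1853.87, sale of domestic government bonds to non-residents 913.49, borrowing by resident firms from foreign banks 1462.75, purchases of foreign government bonds by domestic residents 1130.62, increase in resident deposits held at foreign banks 779.31.)

-1776.51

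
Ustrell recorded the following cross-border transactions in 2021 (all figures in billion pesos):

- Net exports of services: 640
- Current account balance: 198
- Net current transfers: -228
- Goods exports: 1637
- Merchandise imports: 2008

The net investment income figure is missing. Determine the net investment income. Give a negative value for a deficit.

Current account = goods balance + services balance + net primary income + net secondary income
Sum of the known components = 41
Net investment income = CA - (known components) = 198 - 41 = 157

157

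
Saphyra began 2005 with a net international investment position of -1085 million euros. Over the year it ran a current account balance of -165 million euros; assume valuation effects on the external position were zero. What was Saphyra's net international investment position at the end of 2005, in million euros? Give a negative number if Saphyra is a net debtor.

With no valuation effects, change in NIIP = current account = -165
End-of-year NIIP = -1085 + (-165) = -1250

-1250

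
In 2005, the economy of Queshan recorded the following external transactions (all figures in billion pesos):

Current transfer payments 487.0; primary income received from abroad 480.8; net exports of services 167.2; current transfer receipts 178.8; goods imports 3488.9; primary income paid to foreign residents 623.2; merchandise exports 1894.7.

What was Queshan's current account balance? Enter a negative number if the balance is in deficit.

Goods balance = 1894.7 - 3488.9 = -1594.2
Services balance = 167.2
Trade balance (goods + services) = -1594.2 + 167.2 = -1427.0
Net primary income = 480.8 - 623.2 = -142.4
Net secondary income = 178.8 - 487.0 = -308.2
Current account = -1427.0 + (-142.4) + (-308.2) = -1877.6

-1877.6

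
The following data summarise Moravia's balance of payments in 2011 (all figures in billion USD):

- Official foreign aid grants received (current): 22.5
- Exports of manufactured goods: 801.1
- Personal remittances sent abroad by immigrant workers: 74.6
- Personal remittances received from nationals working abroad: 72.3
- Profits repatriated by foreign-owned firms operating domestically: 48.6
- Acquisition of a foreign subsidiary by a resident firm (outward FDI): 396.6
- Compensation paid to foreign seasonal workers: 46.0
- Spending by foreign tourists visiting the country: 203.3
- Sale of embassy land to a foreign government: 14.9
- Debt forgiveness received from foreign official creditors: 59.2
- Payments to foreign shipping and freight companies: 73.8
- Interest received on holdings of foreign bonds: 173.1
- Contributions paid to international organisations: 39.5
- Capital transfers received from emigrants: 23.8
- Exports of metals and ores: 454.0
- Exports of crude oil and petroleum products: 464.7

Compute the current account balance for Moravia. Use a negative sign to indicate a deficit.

1908.5

Goods: 801.1 + 464.7 + 454.0 = 1719.8
Services: -73.8 + 203.3 = 129.5
Primary income: 173.1 - 48.6 - 46.0 = 78.5
Secondary income: -39.5 + 72.3 - 74.6 + 22.5 = -19.3
Current account = 1719.8 + 129.5 + 78.5 + (-19.3) = 1908.5
(Excluded from the current account — financial account: acquisition of a foreign subsidiary by a resident firm (outward FDI) 396.6; capital account: sale of embassy land to a foreign government 14.9, debt forgiveness received from foreign official creditors 59.2, capital transfers received from emigrants 23.8.)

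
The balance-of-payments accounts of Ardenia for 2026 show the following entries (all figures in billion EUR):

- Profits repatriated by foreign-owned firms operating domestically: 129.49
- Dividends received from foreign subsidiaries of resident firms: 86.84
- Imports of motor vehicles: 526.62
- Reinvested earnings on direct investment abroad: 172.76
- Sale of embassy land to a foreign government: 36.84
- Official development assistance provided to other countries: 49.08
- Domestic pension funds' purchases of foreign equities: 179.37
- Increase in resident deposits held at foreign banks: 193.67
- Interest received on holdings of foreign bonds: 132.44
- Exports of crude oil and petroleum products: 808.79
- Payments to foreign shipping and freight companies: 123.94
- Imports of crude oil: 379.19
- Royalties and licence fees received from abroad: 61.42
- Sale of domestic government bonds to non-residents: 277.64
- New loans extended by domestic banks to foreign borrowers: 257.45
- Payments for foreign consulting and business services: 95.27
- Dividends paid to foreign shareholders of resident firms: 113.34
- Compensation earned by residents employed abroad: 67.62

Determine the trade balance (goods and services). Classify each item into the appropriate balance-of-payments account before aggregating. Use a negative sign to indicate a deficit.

-254.81

Goods: -379.19 + 808.79 - 526.62 = -97.02
Services: -123.94 + 61.42 - 95.27 = -157.79
Trade balance = -97.02 + (-157.79) = -254.81
(Excluded from the trade balance — primary income: profits repatriated by foreign-owned firms operating domestically 129.49, dividends received from foreign subsidiaries of resident firms 86.84, reinvested earnings on direct investment abroad 172.76, interest received on holdings of foreign bonds 132.44, dividends paid to foreign shareholders of resident firms 113.34, compensation earned by residents employed abroad 67.62; capital account: sale of embassy land to a foreign government 36.84; secondary income: official development assistance provided to other countries 49.08; financial account: domestic pension funds' purchases of foreign equities 179.37, increase in resident deposits held at foreign banks 193.67, sale of domestic government bonds to non-residents 277.64, new loans extended by domestic banks to foreign borrowers 257.45.)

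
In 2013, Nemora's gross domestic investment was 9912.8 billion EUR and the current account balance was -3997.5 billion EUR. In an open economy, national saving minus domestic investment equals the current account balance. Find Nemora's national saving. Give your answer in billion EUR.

S = I + CA = 9912.8 + (-3997.5) = 5915.3

5915.3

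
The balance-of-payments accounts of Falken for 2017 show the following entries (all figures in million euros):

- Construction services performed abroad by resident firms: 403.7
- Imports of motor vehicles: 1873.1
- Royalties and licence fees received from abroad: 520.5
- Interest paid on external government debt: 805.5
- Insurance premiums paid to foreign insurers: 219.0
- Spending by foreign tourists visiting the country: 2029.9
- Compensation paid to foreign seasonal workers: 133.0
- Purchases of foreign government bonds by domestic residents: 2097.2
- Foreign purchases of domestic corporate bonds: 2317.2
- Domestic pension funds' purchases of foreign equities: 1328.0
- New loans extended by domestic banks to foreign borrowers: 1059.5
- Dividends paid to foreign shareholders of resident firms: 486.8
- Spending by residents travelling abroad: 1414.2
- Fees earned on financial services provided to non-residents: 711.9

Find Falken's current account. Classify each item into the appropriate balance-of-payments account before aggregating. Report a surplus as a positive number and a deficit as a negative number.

Goods: -1873.1
Services: -1414.2 - 219.0 + 520.5 + 711.9 + 403.7 + 2029.9 = 2032.8
Primary income: -486.8 - 133.0 - 805.5 = -1425.3
Current account = (-1873.1) + 2032.8 + (-1425.3) = -1265.6
(Excluded from the current account — financial account: purchases of foreign government bonds by domestic residents 2097.2, foreign purchases of domestic corporate bonds 2317.2, domestic pension funds' purchases of foreign equities 1328.0, new loans extended by domestic banks to foreign borrowers 1059.5.)

-1265.6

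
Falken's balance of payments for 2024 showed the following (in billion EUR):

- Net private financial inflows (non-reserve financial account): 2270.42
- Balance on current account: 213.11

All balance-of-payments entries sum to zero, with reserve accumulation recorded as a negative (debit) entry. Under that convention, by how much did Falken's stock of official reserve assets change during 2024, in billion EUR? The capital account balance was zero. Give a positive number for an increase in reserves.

Official reserve transactions balance = -(213.11 + 2270.42) = -2483.53
An accumulation of reserves is recorded as a debit (negative entry), so the change in the stock of reserves is the negative of that balance.
Change in official reserves = -(-2483.53) = 2483.53

2483.53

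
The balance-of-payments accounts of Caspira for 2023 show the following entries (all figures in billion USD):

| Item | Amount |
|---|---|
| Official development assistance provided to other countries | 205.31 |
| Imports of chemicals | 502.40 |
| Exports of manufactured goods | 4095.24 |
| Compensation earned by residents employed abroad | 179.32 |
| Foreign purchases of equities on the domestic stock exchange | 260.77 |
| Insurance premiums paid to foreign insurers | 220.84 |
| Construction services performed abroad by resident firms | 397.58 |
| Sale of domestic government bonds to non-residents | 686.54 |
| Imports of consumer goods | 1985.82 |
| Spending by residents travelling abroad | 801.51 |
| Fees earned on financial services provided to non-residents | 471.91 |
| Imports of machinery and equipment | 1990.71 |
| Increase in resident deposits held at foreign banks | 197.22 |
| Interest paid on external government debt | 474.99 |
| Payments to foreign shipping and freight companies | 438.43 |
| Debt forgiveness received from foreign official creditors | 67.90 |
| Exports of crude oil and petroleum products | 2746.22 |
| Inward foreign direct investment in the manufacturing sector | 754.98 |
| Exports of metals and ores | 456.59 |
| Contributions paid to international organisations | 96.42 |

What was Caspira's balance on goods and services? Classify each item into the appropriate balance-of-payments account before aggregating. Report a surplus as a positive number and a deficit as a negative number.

Goods: 4095.24 + 456.59 - 1985.82 + 2746.22 - 1990.71 - 502.40 = 2819.12
Services: -801.51 - 220.84 - 438.43 + 471.91 + 397.58 = -591.29
Trade balance = 2819.12 + (-591.29) = 2227.83
(Excluded from the trade balance — secondary income: official development assistance provided to other countries 205.31, contributions paid to international organisations 96.42; primary income: compensation earned by residents employed abroad 179.32, interest paid on external government debt 474.99; financial account: foreign purchases of equities on the domestic stock exchange 260.77, sale of domestic government bonds to non-residents 686.54, increase in resident deposits held at foreign banks 197.22, inward foreign direct investment in the manufacturing sector 754.98; capital account: debt forgiveness received from foreign official creditors 67.90.)

2227.83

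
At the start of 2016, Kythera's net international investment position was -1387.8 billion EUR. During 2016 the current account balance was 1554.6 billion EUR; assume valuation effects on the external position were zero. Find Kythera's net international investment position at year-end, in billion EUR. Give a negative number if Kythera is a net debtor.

With no valuation effects, change in NIIP = current account = 1554.6
End-of-year NIIP = -1387.8 + 1554.6 = 166.8

166.8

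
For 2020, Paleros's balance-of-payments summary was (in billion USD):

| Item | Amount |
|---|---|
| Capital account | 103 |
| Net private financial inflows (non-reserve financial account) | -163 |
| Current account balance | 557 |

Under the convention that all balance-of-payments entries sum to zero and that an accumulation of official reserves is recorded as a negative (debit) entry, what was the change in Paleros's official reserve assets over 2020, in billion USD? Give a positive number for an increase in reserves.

497

Official reserve transactions balance = -(557 + 103 + (-163)) = -497
An accumulation of reserves is recorded as a debit (negative entry), so the change in the stock of reserves is the negative of that balance.
Change in official reserves = -(-497) = 497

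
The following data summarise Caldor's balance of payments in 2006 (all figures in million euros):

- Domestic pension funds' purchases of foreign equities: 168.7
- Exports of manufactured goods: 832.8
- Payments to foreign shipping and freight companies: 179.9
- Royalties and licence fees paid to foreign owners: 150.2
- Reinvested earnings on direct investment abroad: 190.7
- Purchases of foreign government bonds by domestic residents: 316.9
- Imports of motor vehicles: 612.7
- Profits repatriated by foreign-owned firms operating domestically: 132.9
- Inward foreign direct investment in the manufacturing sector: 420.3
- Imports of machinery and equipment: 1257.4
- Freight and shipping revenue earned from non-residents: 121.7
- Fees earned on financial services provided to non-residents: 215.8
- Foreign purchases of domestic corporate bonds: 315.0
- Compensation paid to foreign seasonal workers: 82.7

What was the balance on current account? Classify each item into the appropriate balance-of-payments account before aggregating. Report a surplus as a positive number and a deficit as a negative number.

Goods: -1257.4 - 612.7 + 832.8 = -1037.3
Services: -150.2 + 215.8 - 179.9 + 121.7 = 7.4
Primary income: -82.7 + 190.7 - 132.9 = -24.9
Current account = (-1037.3) + 7.4 + (-24.9) = -1054.8
(Excluded from the current account — financial account: domestic pension funds' purchases of foreign equities 168.7, purchases of foreign government bonds by domestic residents 316.9, inward foreign direct investment in the manufacturing sector 420.3, foreign purchases of domestic corporate bonds 315.0.)

-1054.8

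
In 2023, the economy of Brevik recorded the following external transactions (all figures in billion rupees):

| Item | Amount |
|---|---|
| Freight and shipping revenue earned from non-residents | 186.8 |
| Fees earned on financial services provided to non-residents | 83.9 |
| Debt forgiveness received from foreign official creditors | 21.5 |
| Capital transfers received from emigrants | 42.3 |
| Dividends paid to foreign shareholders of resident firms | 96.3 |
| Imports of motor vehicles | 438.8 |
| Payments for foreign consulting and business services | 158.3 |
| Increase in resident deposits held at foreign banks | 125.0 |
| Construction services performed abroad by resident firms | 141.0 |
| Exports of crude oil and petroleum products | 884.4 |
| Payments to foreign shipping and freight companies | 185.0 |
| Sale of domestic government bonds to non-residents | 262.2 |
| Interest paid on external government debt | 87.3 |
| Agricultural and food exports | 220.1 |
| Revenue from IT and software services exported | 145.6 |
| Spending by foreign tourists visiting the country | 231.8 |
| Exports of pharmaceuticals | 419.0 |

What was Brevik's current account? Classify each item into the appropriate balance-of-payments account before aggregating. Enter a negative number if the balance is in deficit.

Goods: -438.8 + 419.0 + 884.4 + 220.1 = 1084.7
Services: 231.8 + 186.8 + 83.9 + 145.6 - 185.0 - 158.3 + 141.0 = 445.8
Primary income: -96.3 - 87.3 = -183.6
Current account = 1084.7 + 445.8 + (-183.6) = 1346.9
(Excluded from the current account — capital account: debt forgiveness received from foreign official creditors 21.5, capital transfers received from emigrants 42.3; financial account: increase in resident deposits held at foreign banks 125.0, sale of domestic government bonds to non-residents 262.2.)

1346.9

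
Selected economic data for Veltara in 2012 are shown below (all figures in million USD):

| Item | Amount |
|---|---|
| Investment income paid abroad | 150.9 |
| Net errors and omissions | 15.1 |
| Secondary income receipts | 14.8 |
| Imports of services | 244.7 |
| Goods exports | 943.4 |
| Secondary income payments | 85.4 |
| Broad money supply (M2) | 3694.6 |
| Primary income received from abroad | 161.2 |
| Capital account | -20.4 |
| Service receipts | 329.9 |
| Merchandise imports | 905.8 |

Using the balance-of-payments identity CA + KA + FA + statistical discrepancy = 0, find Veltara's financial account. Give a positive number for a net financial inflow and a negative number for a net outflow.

Goods balance = 943.4 - 905.8 = 37.6
Services balance = 329.9 - 244.7 = 85.2
Trade balance (goods + services) = 37.6 + 85.2 = 122.8
Net primary income = 161.2 - 150.9 = 10.3
Net secondary income = 14.8 - 85.4 = -70.6
Current account = 122.8 + 10.3 + (-70.6) = 62.5
Financial account = -(62.5 + (-20.4) + 15.1) = -57.2

-57.2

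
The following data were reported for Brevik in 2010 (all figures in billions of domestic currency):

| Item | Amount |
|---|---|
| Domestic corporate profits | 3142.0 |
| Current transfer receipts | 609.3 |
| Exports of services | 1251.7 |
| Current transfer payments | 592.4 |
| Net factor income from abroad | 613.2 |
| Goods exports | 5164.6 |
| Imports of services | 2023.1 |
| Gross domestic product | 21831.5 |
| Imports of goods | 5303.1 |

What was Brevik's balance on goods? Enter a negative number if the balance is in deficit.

Goods balance = 5164.6 - 5303.1 = -138.5

-138.5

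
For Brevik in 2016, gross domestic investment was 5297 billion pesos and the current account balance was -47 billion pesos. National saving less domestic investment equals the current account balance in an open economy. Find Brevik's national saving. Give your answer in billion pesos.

5250

S = I + CA = 5297 + (-47) = 5250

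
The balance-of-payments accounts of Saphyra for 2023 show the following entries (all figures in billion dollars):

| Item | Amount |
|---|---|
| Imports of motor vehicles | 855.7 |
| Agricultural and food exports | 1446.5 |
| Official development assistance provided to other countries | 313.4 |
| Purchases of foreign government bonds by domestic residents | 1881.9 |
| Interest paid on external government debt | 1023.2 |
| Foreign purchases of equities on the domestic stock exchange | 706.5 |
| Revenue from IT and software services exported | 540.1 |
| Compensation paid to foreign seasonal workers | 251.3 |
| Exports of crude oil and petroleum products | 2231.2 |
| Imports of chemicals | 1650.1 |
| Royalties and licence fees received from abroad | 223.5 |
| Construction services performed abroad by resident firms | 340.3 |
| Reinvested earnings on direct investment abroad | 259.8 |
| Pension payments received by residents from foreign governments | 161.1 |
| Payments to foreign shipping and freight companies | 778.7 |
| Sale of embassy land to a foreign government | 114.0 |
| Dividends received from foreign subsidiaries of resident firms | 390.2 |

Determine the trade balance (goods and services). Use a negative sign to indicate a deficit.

Goods: -1650.1 - 855.7 + 2231.2 + 1446.5 = 1171.9
Services: 540.1 + 223.5 - 778.7 + 340.3 = 325.2
Trade balance = 1171.9 + 325.2 = 1497.1
(Excluded from the trade balance — secondary income: official development assistance provided to other countries 313.4, pension payments received by residents from foreign governments 161.1; financial account: purchases of foreign government bonds by domestic residents 1881.9, foreign purchases of equities on the domestic stock exchange 706.5; primary income: interest paid on external government debt 1023.2, compensation paid to foreign seasonal workers 251.3, reinvested earnings on direct investment abroad 259.8, dividends received from foreign subsidiaries of resident firms 390.2; capital account: sale of embassy land to a foreign government 114.0.)

1497.1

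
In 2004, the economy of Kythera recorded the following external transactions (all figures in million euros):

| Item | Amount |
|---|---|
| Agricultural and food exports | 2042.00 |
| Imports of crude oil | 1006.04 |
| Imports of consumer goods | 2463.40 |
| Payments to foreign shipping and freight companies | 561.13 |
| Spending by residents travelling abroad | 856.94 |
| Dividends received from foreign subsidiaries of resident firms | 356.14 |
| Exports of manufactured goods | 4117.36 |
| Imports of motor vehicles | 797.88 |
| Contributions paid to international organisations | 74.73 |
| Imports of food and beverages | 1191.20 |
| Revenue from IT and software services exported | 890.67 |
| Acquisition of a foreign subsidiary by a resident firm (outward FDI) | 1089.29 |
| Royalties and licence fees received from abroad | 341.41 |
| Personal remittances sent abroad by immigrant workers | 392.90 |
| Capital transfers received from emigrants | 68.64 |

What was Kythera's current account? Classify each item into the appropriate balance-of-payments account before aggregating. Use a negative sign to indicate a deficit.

Goods: 4117.36 - 1006.04 - 797.88 - 2463.40 - 1191.20 + 2042.00 = 700.84
Services: 341.41 - 856.94 - 561.13 + 890.67 = -185.99
Primary income: 356.14
Secondary income: -74.73 - 392.90 = -467.63
Current account = 700.84 + (-185.99) + 356.14 + (-467.63) = 403.36
(Excluded from the current account — financial account: acquisition of a foreign subsidiary by a resident firm (outward FDI) 1089.29; capital account: capital transfers received from emigrants 68.64.)

403.36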